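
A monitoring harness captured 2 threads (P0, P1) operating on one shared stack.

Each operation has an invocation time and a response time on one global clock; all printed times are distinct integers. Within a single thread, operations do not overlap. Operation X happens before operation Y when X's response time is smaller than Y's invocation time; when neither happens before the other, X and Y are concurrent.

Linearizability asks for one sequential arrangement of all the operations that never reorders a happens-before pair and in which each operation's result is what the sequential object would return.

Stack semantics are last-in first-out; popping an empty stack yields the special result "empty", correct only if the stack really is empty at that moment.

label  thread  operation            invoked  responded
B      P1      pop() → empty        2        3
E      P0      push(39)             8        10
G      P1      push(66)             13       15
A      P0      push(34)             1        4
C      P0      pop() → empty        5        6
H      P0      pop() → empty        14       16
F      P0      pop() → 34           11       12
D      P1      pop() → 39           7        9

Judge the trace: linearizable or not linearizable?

prefix check: 1..5 passes, 1..6 fails once C's time-6 response joins
2 orders of the 3 completed stack ops respect real time; none is legal
one such order, A, B, C, breaks at step 2 where B pop() → empty is illegal
one such order, B, A, C, breaks at step 3 where C pop() → empty is illegal

not linearizable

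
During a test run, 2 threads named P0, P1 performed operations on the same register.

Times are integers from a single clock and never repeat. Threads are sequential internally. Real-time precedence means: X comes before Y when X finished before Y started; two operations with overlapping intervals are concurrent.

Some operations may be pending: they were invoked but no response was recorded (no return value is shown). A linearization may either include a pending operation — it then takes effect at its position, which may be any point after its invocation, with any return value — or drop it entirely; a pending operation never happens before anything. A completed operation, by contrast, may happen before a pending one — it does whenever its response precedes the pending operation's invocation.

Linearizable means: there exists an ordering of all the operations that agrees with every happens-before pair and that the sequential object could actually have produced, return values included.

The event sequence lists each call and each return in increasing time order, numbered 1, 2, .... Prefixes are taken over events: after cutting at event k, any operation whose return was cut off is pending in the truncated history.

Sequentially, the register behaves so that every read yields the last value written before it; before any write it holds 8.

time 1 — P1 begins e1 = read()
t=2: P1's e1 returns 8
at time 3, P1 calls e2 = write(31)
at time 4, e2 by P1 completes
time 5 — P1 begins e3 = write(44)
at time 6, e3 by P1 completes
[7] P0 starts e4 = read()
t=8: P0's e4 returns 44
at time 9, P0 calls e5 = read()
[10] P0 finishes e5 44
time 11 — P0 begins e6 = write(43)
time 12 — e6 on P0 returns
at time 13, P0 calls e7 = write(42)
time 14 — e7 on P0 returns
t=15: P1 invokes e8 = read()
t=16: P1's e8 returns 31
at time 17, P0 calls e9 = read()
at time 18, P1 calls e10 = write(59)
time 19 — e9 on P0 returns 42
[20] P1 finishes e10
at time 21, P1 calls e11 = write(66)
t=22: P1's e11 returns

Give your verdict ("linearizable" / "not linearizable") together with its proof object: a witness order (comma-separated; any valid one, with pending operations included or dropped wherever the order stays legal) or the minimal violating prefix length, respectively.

not linearizable — minimal violating prefix: 16 events

already the first 16 events (up to e8's response at time 16) admit no linearization; the first 15 still do
exactly one order of the 8 completed ops respects real time; the register replay fails
e.g. e1, e2, e3, e4, e5, e6, e7, e8: illegal at step 8, since e8 read() → 31 cannot apply there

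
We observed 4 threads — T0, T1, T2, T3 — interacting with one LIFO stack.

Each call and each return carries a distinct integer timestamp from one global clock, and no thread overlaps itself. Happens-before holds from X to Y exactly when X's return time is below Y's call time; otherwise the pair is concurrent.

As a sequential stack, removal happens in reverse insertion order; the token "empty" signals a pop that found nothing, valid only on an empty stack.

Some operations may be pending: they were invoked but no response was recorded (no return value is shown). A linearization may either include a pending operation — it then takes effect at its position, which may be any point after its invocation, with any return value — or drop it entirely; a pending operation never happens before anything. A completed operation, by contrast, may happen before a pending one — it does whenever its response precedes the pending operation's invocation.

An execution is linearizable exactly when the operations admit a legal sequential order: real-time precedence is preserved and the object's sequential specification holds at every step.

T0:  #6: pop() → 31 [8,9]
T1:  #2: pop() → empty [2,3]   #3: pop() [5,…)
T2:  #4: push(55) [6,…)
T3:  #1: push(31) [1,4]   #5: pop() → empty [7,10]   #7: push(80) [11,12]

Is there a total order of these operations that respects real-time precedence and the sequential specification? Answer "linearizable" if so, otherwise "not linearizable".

a witness: #2, #1, #4, #3, #6, #5, #7
after step 1 (#2 pop() → empty): stack <>
after step 2 (#1 push(31)): stack <31>
after step 3 (#4 push(55) (pending, included)): stack <31,55>
after step 4 (#3 pop() (pending, included)): stack <31>
after step 5 (#6 pop() → 31): stack <>
after step 6 (#5 pop() → empty): stack <>
after step 7 (#7 push(80)): stack <80>

linearizable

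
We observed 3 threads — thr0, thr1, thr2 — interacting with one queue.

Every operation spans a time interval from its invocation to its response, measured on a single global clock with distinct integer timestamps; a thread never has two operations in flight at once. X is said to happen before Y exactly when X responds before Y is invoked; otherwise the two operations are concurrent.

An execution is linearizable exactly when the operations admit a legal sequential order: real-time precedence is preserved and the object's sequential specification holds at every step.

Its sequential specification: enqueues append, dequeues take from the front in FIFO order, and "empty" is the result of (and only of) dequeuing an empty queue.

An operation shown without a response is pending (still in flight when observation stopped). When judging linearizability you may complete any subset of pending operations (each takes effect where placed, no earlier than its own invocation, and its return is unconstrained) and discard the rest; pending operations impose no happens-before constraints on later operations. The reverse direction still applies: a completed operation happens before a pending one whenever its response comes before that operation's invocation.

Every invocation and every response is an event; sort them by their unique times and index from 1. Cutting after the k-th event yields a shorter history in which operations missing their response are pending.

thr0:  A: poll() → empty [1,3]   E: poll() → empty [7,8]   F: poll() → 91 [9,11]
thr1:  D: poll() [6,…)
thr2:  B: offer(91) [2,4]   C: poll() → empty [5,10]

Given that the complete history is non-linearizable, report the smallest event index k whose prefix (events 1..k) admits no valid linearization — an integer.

11

events 1..10 are still linearizable — one witness is A, B, D, C, E:
after step 1 (A poll() → empty): queue <>
after step 2 (B offer(91)): queue <91>
after step 3 (D poll() (pending, included)): queue <>
after step 4 (C poll() → empty): queue <>
after step 5 (E poll() → empty): queue <>
at event 11 (F's time-11 response) nothing linearizes any more
completion choices over the 1 pending operation (D) were checked; none helps
take A, B, C, E, F (pending dropped): step 3 already fails, because C poll() → empty cannot occur there
take A, B, E, C, F (pending dropped): step 3 already fails, because E poll() → empty cannot occur there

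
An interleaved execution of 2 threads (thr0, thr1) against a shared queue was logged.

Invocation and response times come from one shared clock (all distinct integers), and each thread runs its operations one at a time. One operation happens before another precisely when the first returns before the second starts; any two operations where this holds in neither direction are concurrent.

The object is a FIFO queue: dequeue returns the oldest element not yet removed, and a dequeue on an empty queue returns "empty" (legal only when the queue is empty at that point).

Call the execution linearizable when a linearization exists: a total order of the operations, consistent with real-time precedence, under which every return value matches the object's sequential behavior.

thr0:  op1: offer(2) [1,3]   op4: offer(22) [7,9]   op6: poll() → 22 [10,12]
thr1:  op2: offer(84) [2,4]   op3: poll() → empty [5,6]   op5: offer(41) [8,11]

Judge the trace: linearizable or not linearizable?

through event 5 a valid linearization exists; event 6 (op3 responding at time 6) ends that
checked exhaustively: 2 real-time-consistent orders of 3 completed operations, zero legal queue replays
for example op1, op2, op3 fails at step 3: op3 poll() → empty is not legal there
for example op2, op1, op3 fails at step 3: op3 poll() → empty is not legal there

not linearizable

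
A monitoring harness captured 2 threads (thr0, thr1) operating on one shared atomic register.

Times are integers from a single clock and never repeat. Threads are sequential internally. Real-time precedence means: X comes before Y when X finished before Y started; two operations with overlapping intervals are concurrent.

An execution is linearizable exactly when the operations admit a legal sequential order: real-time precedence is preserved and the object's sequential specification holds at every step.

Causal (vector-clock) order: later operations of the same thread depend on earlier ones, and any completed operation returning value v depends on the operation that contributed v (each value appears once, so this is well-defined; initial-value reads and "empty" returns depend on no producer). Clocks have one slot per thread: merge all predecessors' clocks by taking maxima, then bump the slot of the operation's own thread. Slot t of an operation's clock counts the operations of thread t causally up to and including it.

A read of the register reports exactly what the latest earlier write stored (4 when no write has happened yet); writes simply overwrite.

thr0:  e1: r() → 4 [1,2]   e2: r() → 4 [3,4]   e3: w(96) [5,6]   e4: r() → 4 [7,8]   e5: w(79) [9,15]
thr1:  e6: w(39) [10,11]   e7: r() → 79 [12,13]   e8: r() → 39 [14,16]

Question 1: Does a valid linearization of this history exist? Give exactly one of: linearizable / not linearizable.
not linearizable

cut after 7 events: linearizable; cut after 8 events (e4 responds, time 8): not linearizable
the sole real-time-consistent order of 4 completed operations fails the atomic register replay
for example e1, e2, e3, e4 fails at step 4: e4 r() → 4 is not legal there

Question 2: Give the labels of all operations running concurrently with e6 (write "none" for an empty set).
Answer: e5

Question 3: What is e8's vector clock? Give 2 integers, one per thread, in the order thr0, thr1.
Answer: (5, 3)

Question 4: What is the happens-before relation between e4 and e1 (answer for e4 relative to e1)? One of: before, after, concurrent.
Answer: after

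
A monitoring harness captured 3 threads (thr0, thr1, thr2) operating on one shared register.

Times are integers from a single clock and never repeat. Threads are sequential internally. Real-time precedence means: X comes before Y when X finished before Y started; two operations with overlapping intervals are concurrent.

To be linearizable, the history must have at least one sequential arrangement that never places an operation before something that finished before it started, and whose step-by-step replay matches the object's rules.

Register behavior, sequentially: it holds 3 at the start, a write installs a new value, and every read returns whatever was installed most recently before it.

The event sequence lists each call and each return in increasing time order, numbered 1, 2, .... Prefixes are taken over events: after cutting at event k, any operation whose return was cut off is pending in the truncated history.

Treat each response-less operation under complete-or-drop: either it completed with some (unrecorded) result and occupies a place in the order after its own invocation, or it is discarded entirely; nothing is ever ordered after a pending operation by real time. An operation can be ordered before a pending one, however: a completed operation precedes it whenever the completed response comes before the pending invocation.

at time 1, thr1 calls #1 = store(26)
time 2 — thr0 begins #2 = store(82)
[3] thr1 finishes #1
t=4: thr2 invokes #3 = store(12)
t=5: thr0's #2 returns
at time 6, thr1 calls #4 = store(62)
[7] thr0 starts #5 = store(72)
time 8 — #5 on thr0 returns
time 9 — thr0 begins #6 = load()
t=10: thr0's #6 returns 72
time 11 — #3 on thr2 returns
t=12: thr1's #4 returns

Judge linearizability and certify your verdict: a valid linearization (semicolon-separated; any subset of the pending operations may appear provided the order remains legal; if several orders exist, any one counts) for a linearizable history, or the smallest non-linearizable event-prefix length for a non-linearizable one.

linearizable — witness: #1; #2; #3; #4; #5; #6

after step 1 (#1 store(26)): value 26
after step 2 (#2 store(82)): value 82
after step 3 (#3 store(12)): value 12
after step 4 (#4 store(62)): value 62
after step 5 (#5 store(72)): value 72
after step 6 (#6 load() → 72): value 72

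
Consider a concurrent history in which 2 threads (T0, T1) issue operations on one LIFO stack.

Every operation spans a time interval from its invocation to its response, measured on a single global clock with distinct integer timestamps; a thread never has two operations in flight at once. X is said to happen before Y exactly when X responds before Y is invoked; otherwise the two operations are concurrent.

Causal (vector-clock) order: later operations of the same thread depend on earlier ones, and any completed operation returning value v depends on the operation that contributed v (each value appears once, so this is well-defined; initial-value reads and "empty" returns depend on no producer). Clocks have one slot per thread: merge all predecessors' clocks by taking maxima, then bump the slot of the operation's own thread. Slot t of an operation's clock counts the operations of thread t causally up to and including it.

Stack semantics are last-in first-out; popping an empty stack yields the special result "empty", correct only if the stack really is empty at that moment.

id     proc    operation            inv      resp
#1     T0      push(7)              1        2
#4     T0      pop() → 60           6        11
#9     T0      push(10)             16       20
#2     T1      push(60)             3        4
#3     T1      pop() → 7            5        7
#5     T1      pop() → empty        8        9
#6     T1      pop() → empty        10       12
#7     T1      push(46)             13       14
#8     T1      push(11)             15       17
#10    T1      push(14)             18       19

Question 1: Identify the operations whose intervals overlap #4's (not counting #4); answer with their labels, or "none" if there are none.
Answer: #3, #5, #6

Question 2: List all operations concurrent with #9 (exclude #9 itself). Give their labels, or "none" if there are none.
Answer: #10, #8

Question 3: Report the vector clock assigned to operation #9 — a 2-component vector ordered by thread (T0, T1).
Answer: (3, 1)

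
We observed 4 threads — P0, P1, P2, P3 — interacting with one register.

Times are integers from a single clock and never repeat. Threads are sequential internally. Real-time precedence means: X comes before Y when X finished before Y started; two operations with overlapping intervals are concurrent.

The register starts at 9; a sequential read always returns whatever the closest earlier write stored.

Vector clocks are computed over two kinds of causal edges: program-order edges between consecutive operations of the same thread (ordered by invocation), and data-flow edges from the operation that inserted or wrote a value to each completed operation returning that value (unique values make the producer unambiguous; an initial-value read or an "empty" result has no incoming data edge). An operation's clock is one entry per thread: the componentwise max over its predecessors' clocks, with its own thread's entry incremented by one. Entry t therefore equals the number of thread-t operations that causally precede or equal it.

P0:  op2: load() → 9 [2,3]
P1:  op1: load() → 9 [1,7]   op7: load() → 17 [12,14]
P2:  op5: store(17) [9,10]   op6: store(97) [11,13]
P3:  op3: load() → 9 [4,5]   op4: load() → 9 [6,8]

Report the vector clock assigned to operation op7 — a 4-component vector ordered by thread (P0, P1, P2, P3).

(0, 2, 1, 0)

op3 (invocation 4): nothing precedes it; P3's component alone gives (0, 0, 0, 1)
op5 (invocation 9): nothing precedes it; P2's component alone gives (0, 0, 1, 0)
op1 (invocation 1): nothing precedes it; P1's component alone gives (0, 1, 0, 0)
op2 (invocation 2): nothing precedes it; P0's component alone gives (1, 0, 0, 0)
invoked at 6, op4 merges VC(op3)=(0, 0, 0, 1) and bumps P3's slot → (0, 0, 0, 2)
invoked at 11, op6 merges VC(op5)=(0, 0, 1, 0) and bumps P2's slot → (0, 0, 2, 0)
invoked at 12, op7 merges VC(op1)=(0, 1, 0, 0), VC(op5)=(0, 0, 1, 0) and bumps P1's slot → (0, 2, 1, 0)
target: VC(op7) = (0, 2, 1, 0)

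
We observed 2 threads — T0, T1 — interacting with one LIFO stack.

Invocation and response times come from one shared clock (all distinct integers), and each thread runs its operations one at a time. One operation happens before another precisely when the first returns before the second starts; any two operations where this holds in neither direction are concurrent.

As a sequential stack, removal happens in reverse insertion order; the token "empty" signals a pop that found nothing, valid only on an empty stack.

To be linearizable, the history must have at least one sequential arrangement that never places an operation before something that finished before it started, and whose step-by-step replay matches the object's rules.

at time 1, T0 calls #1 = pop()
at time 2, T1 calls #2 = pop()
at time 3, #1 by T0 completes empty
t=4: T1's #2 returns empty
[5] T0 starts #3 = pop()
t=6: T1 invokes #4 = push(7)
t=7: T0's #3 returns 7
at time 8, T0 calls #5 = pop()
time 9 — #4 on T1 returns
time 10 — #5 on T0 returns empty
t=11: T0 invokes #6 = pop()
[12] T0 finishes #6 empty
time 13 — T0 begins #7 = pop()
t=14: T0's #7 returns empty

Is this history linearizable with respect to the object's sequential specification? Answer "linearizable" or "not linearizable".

witness order: #1, #2, #4, #3, #5, #6, #7
1. #1 pop() → empty, leaving stack <>
2. #2 pop() → empty, leaving stack <>
3. #4 push(7), leaving stack <7>
4. #3 pop() → 7, leaving stack <>
5. #5 pop() → empty, leaving stack <>
6. #6 pop() → empty, leaving stack <>
7. #7 pop() → empty, leaving stack <>

linearizable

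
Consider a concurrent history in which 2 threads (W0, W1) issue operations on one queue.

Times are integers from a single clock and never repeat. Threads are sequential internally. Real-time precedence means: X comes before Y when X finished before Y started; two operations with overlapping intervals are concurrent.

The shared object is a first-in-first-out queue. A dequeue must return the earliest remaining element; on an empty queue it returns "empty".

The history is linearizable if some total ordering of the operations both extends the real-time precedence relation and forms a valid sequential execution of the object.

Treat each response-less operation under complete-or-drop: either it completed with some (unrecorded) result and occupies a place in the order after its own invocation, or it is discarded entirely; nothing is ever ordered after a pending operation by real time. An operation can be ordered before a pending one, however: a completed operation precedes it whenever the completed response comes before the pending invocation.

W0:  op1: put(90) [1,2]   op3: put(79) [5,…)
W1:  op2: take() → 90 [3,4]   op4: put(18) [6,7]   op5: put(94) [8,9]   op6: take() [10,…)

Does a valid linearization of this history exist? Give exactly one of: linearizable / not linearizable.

linearizable

a witness: op1, op2, op3, op4, op5
step 1: op1 put(90) — queue <90>
step 2: op2 take() → 90 — queue <>
step 3: op3 put(79) (pending, included) — queue <79>
step 4: op4 put(18) — queue <79,18>
step 5: op5 put(94) — queue <79,18,94>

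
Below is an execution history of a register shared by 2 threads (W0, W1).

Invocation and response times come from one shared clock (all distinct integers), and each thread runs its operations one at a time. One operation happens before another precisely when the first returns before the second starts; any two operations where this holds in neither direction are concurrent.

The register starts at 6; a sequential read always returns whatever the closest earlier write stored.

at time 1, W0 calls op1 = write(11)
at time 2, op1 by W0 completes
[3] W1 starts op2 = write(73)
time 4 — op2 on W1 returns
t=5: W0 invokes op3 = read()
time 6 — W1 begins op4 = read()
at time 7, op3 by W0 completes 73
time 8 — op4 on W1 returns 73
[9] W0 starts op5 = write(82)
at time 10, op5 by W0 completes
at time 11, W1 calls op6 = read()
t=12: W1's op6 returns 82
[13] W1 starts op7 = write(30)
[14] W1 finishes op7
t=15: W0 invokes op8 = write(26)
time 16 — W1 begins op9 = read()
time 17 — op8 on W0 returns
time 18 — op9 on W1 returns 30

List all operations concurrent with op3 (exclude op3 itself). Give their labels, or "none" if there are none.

op4

op3 spans [5,7]; an op avoiding the whole window 5..7 is ordered, any other is concurrent
op1 [1,2]: before
op2 [3,4]: before
op4 [6,8]: concurrent
op5 [9,10]: after
op6 [11,12]: after
op7 [13,14]: after
op8 [15,17]: after
op9 [16,18]: after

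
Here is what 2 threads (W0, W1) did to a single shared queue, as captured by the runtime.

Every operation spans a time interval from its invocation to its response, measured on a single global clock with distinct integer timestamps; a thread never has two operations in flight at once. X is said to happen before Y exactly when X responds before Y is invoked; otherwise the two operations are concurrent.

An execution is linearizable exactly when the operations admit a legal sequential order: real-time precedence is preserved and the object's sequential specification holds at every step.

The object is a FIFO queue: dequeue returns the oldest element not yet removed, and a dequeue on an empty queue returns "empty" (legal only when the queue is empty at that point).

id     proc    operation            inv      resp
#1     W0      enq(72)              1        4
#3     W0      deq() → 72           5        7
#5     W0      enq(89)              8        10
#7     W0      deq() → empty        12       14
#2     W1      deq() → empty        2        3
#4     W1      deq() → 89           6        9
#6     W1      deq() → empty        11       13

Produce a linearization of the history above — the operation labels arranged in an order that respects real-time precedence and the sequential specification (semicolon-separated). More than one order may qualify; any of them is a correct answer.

1. #2 deq() → empty, leaving queue <>
2. #1 enq(72), leaving queue <72>
3. #3 deq() → 72, leaving queue <>
4. #5 enq(89), leaving queue <89>
5. #4 deq() → 89, leaving queue <>
6. #6 deq() → empty, leaving queue <>
7. #7 deq() → empty, leaving queue <>

#2; #1; #3; #5; #4; #6; #7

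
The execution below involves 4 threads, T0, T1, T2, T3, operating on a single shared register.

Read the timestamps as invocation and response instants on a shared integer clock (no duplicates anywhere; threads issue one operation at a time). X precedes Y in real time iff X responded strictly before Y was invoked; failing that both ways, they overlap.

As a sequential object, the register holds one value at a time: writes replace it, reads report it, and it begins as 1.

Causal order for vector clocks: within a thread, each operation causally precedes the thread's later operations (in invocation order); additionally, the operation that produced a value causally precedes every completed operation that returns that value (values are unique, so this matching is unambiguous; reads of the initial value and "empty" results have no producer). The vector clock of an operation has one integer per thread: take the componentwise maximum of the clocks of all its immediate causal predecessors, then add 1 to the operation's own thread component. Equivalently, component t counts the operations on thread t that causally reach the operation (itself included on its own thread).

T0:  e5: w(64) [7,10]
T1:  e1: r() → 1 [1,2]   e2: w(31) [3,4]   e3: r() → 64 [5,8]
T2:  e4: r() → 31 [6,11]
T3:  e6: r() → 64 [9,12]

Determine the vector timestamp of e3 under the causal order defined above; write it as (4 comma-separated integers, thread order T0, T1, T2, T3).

root op e1, invoked 1: fresh clock plus T1's own tick → (0, 1, 0, 0)
root op e5, invoked 7: fresh clock plus T0's own tick → (1, 0, 0, 0)
merge at e2 (invoked 3): VC(e1)=(0, 1, 0, 0), own-thread bump on T1 → (0, 2, 0, 0)
merge at e6 (invoked 9): VC(e5)=(1, 0, 0, 0), own-thread bump on T3 → (1, 0, 0, 1)
merge at e4 (invoked 6): VC(e2)=(0, 2, 0, 0), own-thread bump on T2 → (0, 2, 1, 0)
merge at e3 (invoked 5): VC(e2)=(0, 2, 0, 0), VC(e5)=(1, 0, 0, 0), own-thread bump on T1 → (1, 3, 0, 0)
target: VC(e3) = (1, 3, 0, 0)

(1, 3, 0, 0)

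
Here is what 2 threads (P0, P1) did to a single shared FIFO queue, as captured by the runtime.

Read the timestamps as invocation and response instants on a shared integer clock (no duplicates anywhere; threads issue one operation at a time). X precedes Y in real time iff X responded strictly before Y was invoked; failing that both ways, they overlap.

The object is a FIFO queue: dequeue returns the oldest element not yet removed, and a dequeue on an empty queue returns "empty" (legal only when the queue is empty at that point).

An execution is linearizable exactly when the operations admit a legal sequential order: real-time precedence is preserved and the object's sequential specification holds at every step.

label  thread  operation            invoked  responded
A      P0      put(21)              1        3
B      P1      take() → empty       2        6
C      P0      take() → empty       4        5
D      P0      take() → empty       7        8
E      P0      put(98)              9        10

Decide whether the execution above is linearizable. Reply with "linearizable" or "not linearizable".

prefix check: 1..5 passes, 1..6 fails once B's time-6 response joins
3 orders of the 3 completed FIFO queue ops respect real time; none is legal
sample order A, B, C stalls at step 2 — B take() → empty has no legal effect
sample order A, C, B stalls at step 2 — C take() → empty has no legal effect

not linearizable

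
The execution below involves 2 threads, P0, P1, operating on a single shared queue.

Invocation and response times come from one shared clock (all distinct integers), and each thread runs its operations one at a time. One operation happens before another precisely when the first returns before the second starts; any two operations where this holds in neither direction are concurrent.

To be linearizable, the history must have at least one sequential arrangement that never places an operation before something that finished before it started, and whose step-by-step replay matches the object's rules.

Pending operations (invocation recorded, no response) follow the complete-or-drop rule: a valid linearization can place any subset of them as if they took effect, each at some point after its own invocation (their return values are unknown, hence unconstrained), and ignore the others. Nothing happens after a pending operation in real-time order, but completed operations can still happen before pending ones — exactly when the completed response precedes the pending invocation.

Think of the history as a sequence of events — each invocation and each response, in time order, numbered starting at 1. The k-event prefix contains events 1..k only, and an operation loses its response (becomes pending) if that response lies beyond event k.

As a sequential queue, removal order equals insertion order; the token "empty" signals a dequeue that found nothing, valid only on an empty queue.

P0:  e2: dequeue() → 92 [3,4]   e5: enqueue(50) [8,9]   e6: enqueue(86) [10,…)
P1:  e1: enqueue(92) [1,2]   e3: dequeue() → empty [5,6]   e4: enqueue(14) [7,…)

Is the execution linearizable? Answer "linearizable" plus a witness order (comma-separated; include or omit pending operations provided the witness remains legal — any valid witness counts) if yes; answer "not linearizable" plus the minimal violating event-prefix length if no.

after step 1 (e1 enqueue(92)): queue <92>
after step 2 (e2 dequeue() → 92): queue <>
after step 3 (e3 dequeue() → empty): queue <>
after step 4 (e4 enqueue(14) (pending, included)): queue <14>
after step 5 (e5 enqueue(50)): queue <14,50>

linearizable — witness: e1, e2, e3, e4, e5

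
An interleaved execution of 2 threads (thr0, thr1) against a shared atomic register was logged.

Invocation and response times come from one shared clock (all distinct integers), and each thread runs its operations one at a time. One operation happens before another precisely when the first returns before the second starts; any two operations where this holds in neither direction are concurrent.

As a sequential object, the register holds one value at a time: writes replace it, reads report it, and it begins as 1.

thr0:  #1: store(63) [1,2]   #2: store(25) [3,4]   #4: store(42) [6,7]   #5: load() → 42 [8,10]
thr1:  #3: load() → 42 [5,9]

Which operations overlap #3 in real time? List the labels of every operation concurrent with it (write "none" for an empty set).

#3 spans [5,9]; an op avoiding the whole window 5..9 is ordered, any other is concurrent
#1 [1,2]: before
#2 [3,4]: before
#4 [6,7]: concurrent
#5 [8,10]: concurrent

#4, #5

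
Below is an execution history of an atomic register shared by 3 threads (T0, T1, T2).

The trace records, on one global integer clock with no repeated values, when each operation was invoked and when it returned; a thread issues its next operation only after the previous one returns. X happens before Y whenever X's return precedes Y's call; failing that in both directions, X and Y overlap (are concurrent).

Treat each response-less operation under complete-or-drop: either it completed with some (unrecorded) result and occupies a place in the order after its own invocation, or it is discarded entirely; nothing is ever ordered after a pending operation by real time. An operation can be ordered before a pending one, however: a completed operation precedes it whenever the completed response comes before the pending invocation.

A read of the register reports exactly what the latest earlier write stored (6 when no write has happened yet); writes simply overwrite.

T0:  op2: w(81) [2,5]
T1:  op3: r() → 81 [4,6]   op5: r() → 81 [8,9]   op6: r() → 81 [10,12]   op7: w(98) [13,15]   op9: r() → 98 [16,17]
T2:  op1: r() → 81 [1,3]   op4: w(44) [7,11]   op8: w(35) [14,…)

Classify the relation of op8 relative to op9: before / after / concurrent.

concurrent

op8 spans [14,…), op9 spans [16,17]
the intervals overlap in both directions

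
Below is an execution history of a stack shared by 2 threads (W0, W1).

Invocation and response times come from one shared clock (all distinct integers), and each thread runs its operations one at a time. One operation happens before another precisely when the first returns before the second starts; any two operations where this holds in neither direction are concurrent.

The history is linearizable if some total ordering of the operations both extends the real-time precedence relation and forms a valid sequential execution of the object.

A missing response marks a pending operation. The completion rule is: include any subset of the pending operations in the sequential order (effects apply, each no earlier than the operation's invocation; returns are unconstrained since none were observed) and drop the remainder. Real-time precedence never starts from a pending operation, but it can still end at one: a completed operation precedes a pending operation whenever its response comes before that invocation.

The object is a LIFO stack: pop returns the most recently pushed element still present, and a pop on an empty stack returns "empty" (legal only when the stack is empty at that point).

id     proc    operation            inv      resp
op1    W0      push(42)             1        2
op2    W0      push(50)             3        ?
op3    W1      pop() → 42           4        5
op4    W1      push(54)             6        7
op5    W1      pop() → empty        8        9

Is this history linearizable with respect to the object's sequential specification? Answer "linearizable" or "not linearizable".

prefix check: 1..8 passes, 1..9 fails once op5's time-9 response joins
one real-time candidate order over the 4 completed operations — the stack replay rejects it
no escape via the 1 pending operation (op2): every completion choice fails
e.g. op1, op3, op4, op5 (pending dropped): illegal at step 4, since op5 pop() → empty cannot apply there

not linearizable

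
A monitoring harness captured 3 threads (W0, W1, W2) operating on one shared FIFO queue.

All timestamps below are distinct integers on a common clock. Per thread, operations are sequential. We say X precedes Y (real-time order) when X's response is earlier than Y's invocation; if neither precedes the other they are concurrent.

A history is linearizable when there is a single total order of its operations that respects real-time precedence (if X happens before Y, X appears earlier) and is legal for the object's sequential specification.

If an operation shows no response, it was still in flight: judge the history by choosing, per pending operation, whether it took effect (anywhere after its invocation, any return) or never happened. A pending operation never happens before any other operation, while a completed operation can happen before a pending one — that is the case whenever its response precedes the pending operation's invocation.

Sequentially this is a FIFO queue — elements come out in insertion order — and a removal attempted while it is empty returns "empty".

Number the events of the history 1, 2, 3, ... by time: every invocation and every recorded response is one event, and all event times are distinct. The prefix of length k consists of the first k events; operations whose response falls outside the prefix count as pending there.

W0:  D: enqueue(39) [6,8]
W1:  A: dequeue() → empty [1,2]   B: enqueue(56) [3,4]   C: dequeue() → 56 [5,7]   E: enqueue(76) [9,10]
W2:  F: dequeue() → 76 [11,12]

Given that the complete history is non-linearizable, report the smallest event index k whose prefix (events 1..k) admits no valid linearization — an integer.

a valid linearization of events 1..11 exists, for instance A, B, C, D, E:
step 1: A dequeue() → empty — queue <>
step 2: B enqueue(56) — queue <56>
step 3: C dequeue() → 56 — queue <>
step 4: D enqueue(39) — queue <39>
step 5: E enqueue(76) — queue <39,76>
at event 12 (F's time-12 response) nothing linearizes any more
take A, B, C, D, E, F: step 6 already fails, because F dequeue() → 76 cannot occur there
take A, B, D, C, E, F: step 6 already fails, because F dequeue() → 76 cannot occur there

12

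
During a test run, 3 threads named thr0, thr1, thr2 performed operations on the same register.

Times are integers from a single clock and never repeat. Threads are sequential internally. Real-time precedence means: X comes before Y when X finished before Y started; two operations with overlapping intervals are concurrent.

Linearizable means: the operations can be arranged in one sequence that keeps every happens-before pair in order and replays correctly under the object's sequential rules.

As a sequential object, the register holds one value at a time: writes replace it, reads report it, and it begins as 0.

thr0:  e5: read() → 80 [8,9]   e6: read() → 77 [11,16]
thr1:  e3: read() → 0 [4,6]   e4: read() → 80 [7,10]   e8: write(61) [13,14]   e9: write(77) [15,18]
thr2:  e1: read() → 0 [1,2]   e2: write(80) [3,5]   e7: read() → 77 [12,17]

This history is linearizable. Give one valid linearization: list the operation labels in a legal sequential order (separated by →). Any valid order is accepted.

e1 → e3 → e2 → e4 → e5 → e8 → e9 → e6 → e7

step 1: e1 read() → 0 — value 0
step 2: e3 read() → 0 — value 0
step 3: e2 write(80) — value 80
step 4: e4 read() → 80 — value 80
step 5: e5 read() → 80 — value 80
step 6: e8 write(61) — value 61
step 7: e9 write(77) — value 77
step 8: e6 read() → 77 — value 77
step 9: e7 read() → 77 — value 77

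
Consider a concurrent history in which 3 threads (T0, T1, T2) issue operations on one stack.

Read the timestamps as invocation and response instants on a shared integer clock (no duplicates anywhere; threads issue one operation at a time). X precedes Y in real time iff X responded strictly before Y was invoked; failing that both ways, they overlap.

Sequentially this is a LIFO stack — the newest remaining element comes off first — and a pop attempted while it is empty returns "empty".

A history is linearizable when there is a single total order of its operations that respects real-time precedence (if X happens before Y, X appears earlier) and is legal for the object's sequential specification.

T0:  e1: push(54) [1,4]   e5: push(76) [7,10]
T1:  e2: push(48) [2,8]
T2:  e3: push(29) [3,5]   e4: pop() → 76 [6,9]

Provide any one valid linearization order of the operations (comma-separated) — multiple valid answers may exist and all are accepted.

e1, e2, e3, e5, e4

1. e1 push(54), leaving stack <54>
2. e2 push(48), leaving stack <54,48>
3. e3 push(29), leaving stack <54,48,29>
4. e5 push(76), leaving stack <54,48,29,76>
5. e4 pop() → 76, leaving stack <54,48,29>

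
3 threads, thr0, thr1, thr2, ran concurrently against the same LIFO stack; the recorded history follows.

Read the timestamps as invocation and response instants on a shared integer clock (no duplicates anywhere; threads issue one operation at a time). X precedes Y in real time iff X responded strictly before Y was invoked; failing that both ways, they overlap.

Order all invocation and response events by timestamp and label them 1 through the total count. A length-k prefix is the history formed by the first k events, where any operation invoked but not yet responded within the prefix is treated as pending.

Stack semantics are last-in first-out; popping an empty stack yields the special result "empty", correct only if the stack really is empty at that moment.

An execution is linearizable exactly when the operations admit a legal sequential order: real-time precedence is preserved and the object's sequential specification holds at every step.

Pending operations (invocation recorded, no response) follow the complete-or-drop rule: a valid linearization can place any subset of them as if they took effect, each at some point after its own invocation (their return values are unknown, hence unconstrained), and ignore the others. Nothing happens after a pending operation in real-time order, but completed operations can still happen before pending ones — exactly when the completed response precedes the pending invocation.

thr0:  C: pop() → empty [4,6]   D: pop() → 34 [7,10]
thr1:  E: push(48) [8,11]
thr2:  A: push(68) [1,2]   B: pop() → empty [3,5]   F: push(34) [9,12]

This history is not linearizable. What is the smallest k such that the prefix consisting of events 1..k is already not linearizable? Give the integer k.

events 1..5 are still linearizable — one witness is A, C, B:
after step 1 (A push(68)): stack <68>
after step 2 (C pop() (pending, included)): stack <>
after step 3 (B pop() → empty): stack <>
once event 6 joins (C's response, time 6), exhaustive search finds no witness
take A, B, C: step 2 already fails, because B pop() → empty cannot occur there
take A, C, B: step 2 already fails, because C pop() → empty cannot occur there

6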